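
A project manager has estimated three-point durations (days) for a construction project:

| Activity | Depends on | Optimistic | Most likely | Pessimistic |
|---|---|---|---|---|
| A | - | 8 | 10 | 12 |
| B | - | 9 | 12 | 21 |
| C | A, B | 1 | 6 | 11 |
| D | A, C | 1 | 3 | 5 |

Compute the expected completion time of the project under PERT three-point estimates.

te_A = (8 + 4·10 + 12)/6 = 60/6 = 10
te_B = (9 + 4·12 + 21)/6 = 78/6 = 13
te_C = (1 + 4·6 + 11)/6 = 36/6 = 6
te_D = (1 + 4·3 + 5)/6 = 18/6 = 3

Forward pass:
ES_A = 0; EF_A = 10
ES_B = 0; EF_B = 13
ES_C = max(EF_A=10, EF_B=13) = 13; EF_C = 13+6 = 19
ES_D = max(EF_A=10, EF_C=19) = 19; EF_D = 19+3 = 22
Expected project duration μ = 22 days. Critical path: B → C → D.

22 days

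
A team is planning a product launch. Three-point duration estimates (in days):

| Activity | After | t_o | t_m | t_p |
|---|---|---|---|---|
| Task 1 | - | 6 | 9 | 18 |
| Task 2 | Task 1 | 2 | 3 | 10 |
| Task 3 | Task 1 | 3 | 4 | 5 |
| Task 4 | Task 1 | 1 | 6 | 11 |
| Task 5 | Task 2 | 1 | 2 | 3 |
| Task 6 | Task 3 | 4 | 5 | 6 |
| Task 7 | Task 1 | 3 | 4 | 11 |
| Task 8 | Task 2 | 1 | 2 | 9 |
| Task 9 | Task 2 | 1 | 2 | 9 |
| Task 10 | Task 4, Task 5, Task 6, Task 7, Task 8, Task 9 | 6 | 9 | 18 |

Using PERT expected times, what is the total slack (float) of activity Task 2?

2 days

te_Task 1 = (6 + 4·9 + 18)/6 = 60/6 = 10
te_Task 2 = (2 + 4·3 + 10)/6 = 24/6 = 4
te_Task 3 = (3 + 4·4 + 5)/6 = 24/6 = 4
te_Task 4 = (1 + 4·6 + 11)/6 = 36/6 = 6
te_Task 5 = (1 + 4·2 + 3)/6 = 12/6 = 2
te_Task 6 = (4 + 4·5 + 6)/6 = 30/6 = 5
te_Task 7 = (3 + 4·4 + 11)/6 = 30/6 = 5
te_Task 8 = (1 + 4·2 + 9)/6 = 18/6 = 3
te_Task 9 = (1 + 4·2 + 9)/6 = 18/6 = 3
te_Task 10 = (6 + 4·9 + 18)/6 = 60/6 = 10

Forward pass:
ES_Task 1 = 0; EF_Task 1 = 10
ES_Task 2 = 10; EF_Task 2 = 10+4 = 14
ES_Task 3 = 10; EF_Task 3 = 10+4 = 14
ES_Task 4 = 10; EF_Task 4 = 10+6 = 16
ES_Task 5 = 14; EF_Task 5 = 14+2 = 16
ES_Task 6 = 14; EF_Task 6 = 14+5 = 19
ES_Task 7 = 10; EF_Task 7 = 10+5 = 15
ES_Task 8 = 14; EF_Task 8 = 14+3 = 17
ES_Task 9 = 14; EF_Task 9 = 14+3 = 17
ES_Task 10 = max(EF_Task 4=16, EF_Task 5=16, EF_Task 6=19, EF_Task 7=15, EF_Task 8=17, EF_Task 9=17) = 19; EF_Task 10 = 19+10 = 29
Expected project duration μ = 29 days. Critical path: Task 1 → Task 3 → Task 6 → Task 10.

Backward pass:
LF_Task 10 = 29; LS_Task 10 = 29−10 = 19
LF_Task 9 = LS_Task 10 = 19; LS_Task 9 = 19−3 = 16
LF_Task 8 = LS_Task 10 = 19; LS_Task 8 = 19−3 = 16
LF_Task 7 = LS_Task 10 = 19; LS_Task 7 = 19−5 = 14
LF_Task 6 = LS_Task 10 = 19; LS_Task 6 = 19−5 = 14
LF_Task 5 = LS_Task 10 = 19; LS_Task 5 = 19−2 = 17
LF_Task 4 = LS_Task 10 = 19; LS_Task 4 = 19−6 = 13
LF_Task 3 = LS_Task 6 = 14; LS_Task 3 = 14−4 = 10
LF_Task 2 = min(LS_Task 5=17, LS_Task 8=16, LS_Task 9=16) = 16; LS_Task 2 = 16−4 = 12
LF_Task 1 = min(LS_Task 2=12, LS_Task 3=10, LS_Task 4=13, LS_Task 7=14) = 10; LS_Task 1 = 10−10 = 0
Slack_Task 2 = LS_Task 2 − ES_Task 2 = 12 − 10 = 2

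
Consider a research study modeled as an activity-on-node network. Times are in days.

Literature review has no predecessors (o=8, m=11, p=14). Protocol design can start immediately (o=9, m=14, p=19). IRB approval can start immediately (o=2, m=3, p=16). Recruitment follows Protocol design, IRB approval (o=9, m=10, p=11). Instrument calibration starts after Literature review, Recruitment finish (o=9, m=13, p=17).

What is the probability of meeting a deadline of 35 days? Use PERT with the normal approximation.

0.177

te_Literature review = (8 + 4·11 + 14)/6 = 66/6 = 11; σ²_Literature review = ((14−8)/6)² = 1.000
te_Protocol design = (9 + 4·14 + 19)/6 = 84/6 = 14; σ²_Protocol design = ((19−9)/6)² = 2.778
te_IRB approval = (2 + 4·3 + 16)/6 = 30/6 = 5; σ²_IRB approval = ((16−2)/6)² = 5.444
te_Recruitment = (9 + 4·10 + 11)/6 = 60/6 = 10; σ²_Recruitment = ((11−9)/6)² = 0.111
te_Instrument calibration = (9 + 4·13 + 17)/6 = 78/6 = 13; σ²_Instrument calibration = ((17−9)/6)² = 1.778

Forward pass:
ES_Literature review = 0; EF_Literature review = 11
ES_Protocol design = 0; EF_Protocol design = 14
ES_IRB approval = 0; EF_IRB approval = 5
ES_Recruitment = max(EF_Protocol design=14, EF_IRB approval=5) = 14; EF_Recruitment = 14+10 = 24
ES_Instrument calibration = max(EF_Literature review=11, EF_Recruitment=24) = 24; EF_Instrument calibration = 24+13 = 37
Expected project duration μ = 37 days. Critical path: Protocol design → Recruitment → Instrument calibration.

Variance along critical path = 2.778 + 0.111 + 1.778 = 4.667; σ = √4.667 = 2.160 days.
Z = (35 − 37) / 2.160 = -0.926
P(T ≤ 35) = Φ(-0.926) ≈ 0.177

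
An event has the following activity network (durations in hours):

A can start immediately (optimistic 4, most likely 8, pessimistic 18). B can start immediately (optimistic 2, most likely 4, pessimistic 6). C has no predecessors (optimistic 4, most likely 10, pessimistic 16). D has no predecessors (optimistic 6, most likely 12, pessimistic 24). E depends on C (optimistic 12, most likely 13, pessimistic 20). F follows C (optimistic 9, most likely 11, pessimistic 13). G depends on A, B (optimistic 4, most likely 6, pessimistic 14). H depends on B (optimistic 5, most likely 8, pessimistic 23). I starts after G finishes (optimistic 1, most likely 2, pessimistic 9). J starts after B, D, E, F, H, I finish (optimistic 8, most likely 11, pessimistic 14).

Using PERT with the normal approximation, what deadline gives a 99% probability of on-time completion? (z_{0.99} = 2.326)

41.1 hours

te_A = (4 + 4·8 + 18)/6 = 54/6 = 9; σ²_A = ((18−4)/6)² = 5.444
te_B = (2 + 4·4 + 6)/6 = 24/6 = 4; σ²_B = ((6−2)/6)² = 0.444
te_C = (4 + 4·10 + 16)/6 = 60/6 = 10; σ²_C = ((16−4)/6)² = 4.000
te_D = (6 + 4·12 + 24)/6 = 78/6 = 13; σ²_D = ((24−6)/6)² = 9.000
te_E = (12 + 4·13 + 20)/6 = 84/6 = 14; σ²_E = ((20−12)/6)² = 1.778
te_F = (9 + 4·11 + 13)/6 = 66/6 = 11; σ²_F = ((13−9)/6)² = 0.444
te_G = (4 + 4·6 + 14)/6 = 42/6 = 7; σ²_G = ((14−4)/6)² = 2.778
te_H = (5 + 4·8 + 23)/6 = 60/6 = 10; σ²_H = ((23−5)/6)² = 9.000
te_I = (1 + 4·2 + 9)/6 = 18/6 = 3; σ²_I = ((9−1)/6)² = 1.778
te_J = (8 + 4·11 + 14)/6 = 66/6 = 11; σ²_J = ((14−8)/6)² = 1.000

Forward pass:
ES_A = 0; EF_A = 9
ES_B = 0; EF_B = 4
ES_C = 0; EF_C = 10
ES_D = 0; EF_D = 13
ES_E = 10; EF_E = 10+14 = 24
ES_F = 10; EF_F = 10+11 = 21
ES_G = max(EF_A=9, EF_B=4) = 9; EF_G = 9+7 = 16
ES_H = 4; EF_H = 4+10 = 14
ES_I = 16; EF_I = 16+3 = 19
ES_J = max(EF_B=4, EF_D=13, EF_E=24, EF_F=21, EF_H=14, EF_I=19) = 24; EF_J = 24+11 = 35
Expected project duration μ = 35 hours. Critical path: C → E → J.

Variance along critical path = 4.000 + 1.778 + 1.000 = 6.778; σ = 2.603 hours.
D = μ + z·σ = 35 + 2.326·2.603 = 41.1 hours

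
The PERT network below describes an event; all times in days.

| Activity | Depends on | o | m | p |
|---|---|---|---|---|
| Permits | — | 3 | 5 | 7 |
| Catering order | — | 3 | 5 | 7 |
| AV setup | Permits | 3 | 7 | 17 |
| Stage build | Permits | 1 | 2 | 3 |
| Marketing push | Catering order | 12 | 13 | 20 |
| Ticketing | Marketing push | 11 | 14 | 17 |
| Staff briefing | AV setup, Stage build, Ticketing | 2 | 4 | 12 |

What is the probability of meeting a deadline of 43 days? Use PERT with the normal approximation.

0.979

te_Permits = (3 + 4·5 + 7)/6 = 30/6 = 5; σ²_Permits = ((7−3)/6)² = 0.444
te_Catering order = (3 + 4·5 + 7)/6 = 30/6 = 5; σ²_Catering order = ((7−3)/6)² = 0.444
te_AV setup = (3 + 4·7 + 17)/6 = 48/6 = 8; σ²_AV setup = ((17−3)/6)² = 5.444
te_Stage build = (1 + 4·2 + 3)/6 = 12/6 = 2; σ²_Stage build = ((3−1)/6)² = 0.111
te_Marketing push = (12 + 4·13 + 20)/6 = 84/6 = 14; σ²_Marketing push = ((20−12)/6)² = 1.778
te_Ticketing = (11 + 4·14 + 17)/6 = 84/6 = 14; σ²_Ticketing = ((17−11)/6)² = 1.000
te_Staff briefing = (2 + 4·4 + 12)/6 = 30/6 = 5; σ²_Staff briefing = ((12−2)/6)² = 2.778

Forward pass:
ES_Permits = 0; EF_Permits = 5
ES_Catering order = 0; EF_Catering order = 5
ES_AV setup = 5; EF_AV setup = 5+8 = 13
ES_Stage build = 5; EF_Stage build = 5+2 = 7
ES_Marketing push = 5; EF_Marketing push = 5+14 = 19
ES_Ticketing = 19; EF_Ticketing = 19+14 = 33
ES_Staff briefing = max(EF_AV setup=13, EF_Stage build=7, EF_Ticketing=33) = 33; EF_Staff briefing = 33+5 = 38
Expected project duration μ = 38 days. Critical path: Catering order → Marketing push → Ticketing → Staff briefing.

Variance along critical path = 0.444 + 1.778 + 1.000 + 2.778 = 6.000; σ = √6.000 = 2.449 days.
Z = (43 − 38) / 2.449 = 2.041
P(T ≤ 43) = Φ(2.041) ≈ 0.979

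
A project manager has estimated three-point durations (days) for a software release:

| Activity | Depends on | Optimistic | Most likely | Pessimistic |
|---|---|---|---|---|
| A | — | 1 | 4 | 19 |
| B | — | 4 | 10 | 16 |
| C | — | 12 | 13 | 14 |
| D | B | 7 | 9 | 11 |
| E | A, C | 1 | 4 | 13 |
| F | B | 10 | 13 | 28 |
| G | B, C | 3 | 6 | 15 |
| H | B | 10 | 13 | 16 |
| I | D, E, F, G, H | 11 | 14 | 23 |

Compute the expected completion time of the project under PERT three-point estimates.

te_A = (1 + 4·4 + 19)/6 = 36/6 = 6
te_B = (4 + 4·10 + 16)/6 = 60/6 = 10
te_C = (12 + 4·13 + 14)/6 = 78/6 = 13
te_D = (7 + 4·9 + 11)/6 = 54/6 = 9
te_E = (1 + 4·4 + 13)/6 = 30/6 = 5
te_F = (10 + 4·13 + 28)/6 = 90/6 = 15
te_G = (3 + 4·6 + 15)/6 = 42/6 = 7
te_H = (10 + 4·13 + 16)/6 = 78/6 = 13
te_I = (11 + 4·14 + 23)/6 = 90/6 = 15

Forward pass:
ES_A = 0; EF_A = 6
ES_B = 0; EF_B = 10
ES_C = 0; EF_C = 13
ES_D = 10; EF_D = 10+9 = 19
ES_E = max(EF_A=6, EF_C=13) = 13; EF_E = 13+5 = 18
ES_F = 10; EF_F = 10+15 = 25
ES_G = max(EF_B=10, EF_C=13) = 13; EF_G = 13+7 = 20
ES_H = 10; EF_H = 10+13 = 23
ES_I = max(EF_D=19, EF_E=18, EF_F=25, EF_G=20, EF_H=23) = 25; EF_I = 25+15 = 40
Expected project duration μ = 40 days. Critical path: B → F → I.

40 days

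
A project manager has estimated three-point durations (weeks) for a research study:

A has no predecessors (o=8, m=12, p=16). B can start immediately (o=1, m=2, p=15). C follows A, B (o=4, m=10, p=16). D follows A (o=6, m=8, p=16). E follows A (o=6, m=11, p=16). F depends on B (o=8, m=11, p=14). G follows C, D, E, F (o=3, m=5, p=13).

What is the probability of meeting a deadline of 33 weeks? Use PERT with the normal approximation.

te_A = (8 + 4·12 + 16)/6 = 72/6 = 12; σ²_A = ((16−8)/6)² = 1.778
te_B = (1 + 4·2 + 15)/6 = 24/6 = 4; σ²_B = ((15−1)/6)² = 5.444
te_C = (4 + 4·10 + 16)/6 = 60/6 = 10; σ²_C = ((16−4)/6)² = 4.000
te_D = (6 + 4·8 + 16)/6 = 54/6 = 9; σ²_D = ((16−6)/6)² = 2.778
te_E = (6 + 4·11 + 16)/6 = 66/6 = 11; σ²_E = ((16−6)/6)² = 2.778
te_F = (8 + 4·11 + 14)/6 = 66/6 = 11; σ²_F = ((14−8)/6)² = 1.000
te_G = (3 + 4·5 + 13)/6 = 36/6 = 6; σ²_G = ((13−3)/6)² = 2.778

Forward pass:
ES_A = 0; EF_A = 12
ES_B = 0; EF_B = 4
ES_C = max(EF_A=12, EF_B=4) = 12; EF_C = 12+10 = 22
ES_D = 12; EF_D = 12+9 = 21
ES_E = 12; EF_E = 12+11 = 23
ES_F = 4; EF_F = 4+11 = 15
ES_G = max(EF_C=22, EF_D=21, EF_E=23, EF_F=15) = 23; EF_G = 23+6 = 29
Expected project duration μ = 29 weeks. Critical path: A → E → G.

Variance along critical path = 1.778 + 2.778 + 2.778 = 7.333; σ = √7.333 = 2.708 weeks.
Z = (33 − 29) / 2.708 = 1.477
P(T ≤ 33) = Φ(1.477) ≈ 0.930

0.930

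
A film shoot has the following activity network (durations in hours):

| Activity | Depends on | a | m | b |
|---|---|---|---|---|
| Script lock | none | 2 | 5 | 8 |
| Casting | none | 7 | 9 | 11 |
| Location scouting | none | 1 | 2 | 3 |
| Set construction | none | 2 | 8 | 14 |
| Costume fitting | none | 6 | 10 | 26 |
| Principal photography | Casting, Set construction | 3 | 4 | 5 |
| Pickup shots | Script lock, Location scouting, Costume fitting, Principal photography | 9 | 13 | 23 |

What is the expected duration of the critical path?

27 hours

te_Script lock = (2 + 4·5 + 8)/6 = 30/6 = 5
te_Casting = (7 + 4·9 + 11)/6 = 54/6 = 9
te_Location scouting = (1 + 4·2 + 3)/6 = 12/6 = 2
te_Set construction = (2 + 4·8 + 14)/6 = 48/6 = 8
te_Costume fitting = (6 + 4·10 + 26)/6 = 72/6 = 12
te_Principal photography = (3 + 4·4 + 5)/6 = 24/6 = 4
te_Pickup shots = (9 + 4·13 + 23)/6 = 84/6 = 14

Forward pass:
ES_Script lock = 0; EF_Script lock = 5
ES_Casting = 0; EF_Casting = 9
ES_Location scouting = 0; EF_Location scouting = 2
ES_Set construction = 0; EF_Set construction = 8
ES_Costume fitting = 0; EF_Costume fitting = 12
ES_Principal photography = max(EF_Casting=9, EF_Set construction=8) = 9; EF_Principal photography = 9+4 = 13
ES_Pickup shots = max(EF_Script lock=5, EF_Location scouting=2, EF_Costume fitting=12, EF_Principal photography=13) = 13; EF_Pickup shots = 13+14 = 27
Expected project duration μ = 27 hours. Critical path: Casting → Principal photography → Pickup shots.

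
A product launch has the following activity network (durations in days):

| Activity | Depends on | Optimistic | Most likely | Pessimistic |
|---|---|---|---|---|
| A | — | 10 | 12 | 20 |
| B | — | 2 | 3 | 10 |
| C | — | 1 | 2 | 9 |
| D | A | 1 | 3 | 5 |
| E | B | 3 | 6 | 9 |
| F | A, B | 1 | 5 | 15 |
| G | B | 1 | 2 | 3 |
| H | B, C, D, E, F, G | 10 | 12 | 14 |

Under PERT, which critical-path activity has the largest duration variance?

te_A = (10 + 4·12 + 20)/6 = 78/6 = 13; σ²_A = ((20−10)/6)² = 2.778
te_B = (2 + 4·3 + 10)/6 = 24/6 = 4; σ²_B = ((10−2)/6)² = 1.778
te_C = (1 + 4·2 + 9)/6 = 18/6 = 3; σ²_C = ((9−1)/6)² = 1.778
te_D = (1 + 4·3 + 5)/6 = 18/6 = 3; σ²_D = ((5−1)/6)² = 0.444
te_E = (3 + 4·6 + 9)/6 = 36/6 = 6; σ²_E = ((9−3)/6)² = 1.000
te_F = (1 + 4·5 + 15)/6 = 36/6 = 6; σ²_F = ((15−1)/6)² = 5.444
te_G = (1 + 4·2 + 3)/6 = 12/6 = 2; σ²_G = ((3−1)/6)² = 0.111
te_H = (10 + 4·12 + 14)/6 = 72/6 = 12; σ²_H = ((14−10)/6)² = 0.444

Forward pass:
ES_A = 0; EF_A = 13
ES_B = 0; EF_B = 4
ES_C = 0; EF_C = 3
ES_D = 13; EF_D = 13+3 = 16
ES_E = 4; EF_E = 4+6 = 10
ES_F = max(EF_A=13, EF_B=4) = 13; EF_F = 13+6 = 19
ES_G = 4; EF_G = 4+2 = 6
ES_H = max(EF_B=4, EF_C=3, EF_D=16, EF_E=10, EF_F=19, EF_G=6) = 19; EF_H = 19+12 = 31
Expected project duration μ = 31 days. Critical path: A → F → H.

Variances on critical path: σ²_A=2.778, σ²_F=5.444, σ²_H=0.444.
Largest is σ²_F = 5.444.

F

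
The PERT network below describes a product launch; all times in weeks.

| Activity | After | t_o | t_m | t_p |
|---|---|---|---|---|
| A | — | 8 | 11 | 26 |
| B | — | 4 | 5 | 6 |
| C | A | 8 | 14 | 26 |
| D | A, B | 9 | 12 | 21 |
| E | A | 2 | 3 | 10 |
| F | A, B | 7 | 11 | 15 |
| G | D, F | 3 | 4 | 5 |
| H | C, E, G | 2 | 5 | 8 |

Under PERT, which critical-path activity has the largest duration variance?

A

te_A = (8 + 4·11 + 26)/6 = 78/6 = 13; σ²_A = ((26−8)/6)² = 9.000
te_B = (4 + 4·5 + 6)/6 = 30/6 = 5; σ²_B = ((6−4)/6)² = 0.111
te_C = (8 + 4·14 + 26)/6 = 90/6 = 15; σ²_C = ((26−8)/6)² = 9.000
te_D = (9 + 4·12 + 21)/6 = 78/6 = 13; σ²_D = ((21−9)/6)² = 4.000
te_E = (2 + 4·3 + 10)/6 = 24/6 = 4; σ²_E = ((10−2)/6)² = 1.778
te_F = (7 + 4·11 + 15)/6 = 66/6 = 11; σ²_F = ((15−7)/6)² = 1.778
te_G = (3 + 4·4 + 5)/6 = 24/6 = 4; σ²_G = ((5−3)/6)² = 0.111
te_H = (2 + 4·5 + 8)/6 = 30/6 = 5; σ²_H = ((8−2)/6)² = 1.000

Forward pass:
ES_A = 0; EF_A = 13
ES_B = 0; EF_B = 5
ES_C = 13; EF_C = 13+15 = 28
ES_D = max(EF_A=13, EF_B=5) = 13; EF_D = 13+13 = 26
ES_E = 13; EF_E = 13+4 = 17
ES_F = max(EF_A=13, EF_B=5) = 13; EF_F = 13+11 = 24
ES_G = max(EF_D=26, EF_F=24) = 26; EF_G = 26+4 = 30
ES_H = max(EF_C=28, EF_E=17, EF_G=30) = 30; EF_H = 30+5 = 35
Expected project duration μ = 35 weeks. Critical path: A → D → G → H.

Variances on critical path: σ²_A=9.000, σ²_D=4.000, σ²_G=0.111, σ²_H=1.000.
Largest is σ²_A = 9.000.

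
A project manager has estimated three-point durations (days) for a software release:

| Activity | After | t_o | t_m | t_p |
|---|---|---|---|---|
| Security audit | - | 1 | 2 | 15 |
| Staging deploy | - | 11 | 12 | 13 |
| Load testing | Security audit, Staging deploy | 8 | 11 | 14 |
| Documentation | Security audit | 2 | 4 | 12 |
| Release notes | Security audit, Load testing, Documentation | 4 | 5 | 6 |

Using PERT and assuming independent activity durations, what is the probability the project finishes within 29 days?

0.817

te_Security audit = (1 + 4·2 + 15)/6 = 24/6 = 4; σ²_Security audit = ((15−1)/6)² = 5.444
te_Staging deploy = (11 + 4·12 + 13)/6 = 72/6 = 12; σ²_Staging deploy = ((13−11)/6)² = 0.111
te_Load testing = (8 + 4·11 + 14)/6 = 66/6 = 11; σ²_Load testing = ((14−8)/6)² = 1.000
te_Documentation = (2 + 4·4 + 12)/6 = 30/6 = 5; σ²_Documentation = ((12−2)/6)² = 2.778
te_Release notes = (4 + 4·5 + 6)/6 = 30/6 = 5; σ²_Release notes = ((6−4)/6)² = 0.111

Forward pass:
ES_Security audit = 0; EF_Security audit = 4
ES_Staging deploy = 0; EF_Staging deploy = 12
ES_Load testing = max(EF_Security audit=4, EF_Staging deploy=12) = 12; EF_Load testing = 12+11 = 23
ES_Documentation = 4; EF_Documentation = 4+5 = 9
ES_Release notes = max(EF_Security audit=4, EF_Load testing=23, EF_Documentation=9) = 23; EF_Release notes = 23+5 = 28
Expected project duration μ = 28 days. Critical path: Staging deploy → Load testing → Release notes.

Variance along critical path = 0.111 + 1.000 + 0.111 = 1.222; σ = √1.222 = 1.106 days.
Z = (29 − 28) / 1.106 = 0.905
P(T ≤ 29) = Φ(0.905) ≈ 0.817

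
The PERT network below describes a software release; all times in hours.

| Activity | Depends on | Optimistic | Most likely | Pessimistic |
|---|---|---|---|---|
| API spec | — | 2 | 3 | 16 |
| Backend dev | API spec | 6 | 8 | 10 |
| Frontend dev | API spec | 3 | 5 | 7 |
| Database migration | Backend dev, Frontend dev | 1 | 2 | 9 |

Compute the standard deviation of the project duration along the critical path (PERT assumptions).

te_API spec = (2 + 4·3 + 16)/6 = 30/6 = 5; σ²_API spec = ((16−2)/6)² = 5.444
te_Backend dev = (6 + 4·8 + 10)/6 = 48/6 = 8; σ²_Backend dev = ((10−6)/6)² = 0.444
te_Frontend dev = (3 + 4·5 + 7)/6 = 30/6 = 5; σ²_Frontend dev = ((7−3)/6)² = 0.444
te_Database migration = (1 + 4·2 + 9)/6 = 18/6 = 3; σ²_Database migration = ((9−1)/6)² = 1.778

Forward pass:
ES_API spec = 0; EF_API spec = 5
ES_Backend dev = 5; EF_Backend dev = 5+8 = 13
ES_Frontend dev = 5; EF_Frontend dev = 5+5 = 10
ES_Database migration = max(EF_Backend dev=13, EF_Frontend dev=10) = 13; EF_Database migration = 13+3 = 16
Expected project duration μ = 16 hours. Critical path: API spec → Backend dev → Database migration.

Variance along critical path = 5.444 + 0.444 + 1.778 = 7.667
σ = √7.667 = 2.769 hours

2.77 hours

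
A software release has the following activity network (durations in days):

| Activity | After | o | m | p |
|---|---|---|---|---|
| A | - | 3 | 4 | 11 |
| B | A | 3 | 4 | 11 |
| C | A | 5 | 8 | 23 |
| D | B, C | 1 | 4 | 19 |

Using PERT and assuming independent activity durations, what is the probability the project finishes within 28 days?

0.942

te_A = (3 + 4·4 + 11)/6 = 30/6 = 5; σ²_A = ((11−3)/6)² = 1.778
te_B = (3 + 4·4 + 11)/6 = 30/6 = 5; σ²_B = ((11−3)/6)² = 1.778
te_C = (5 + 4·8 + 23)/6 = 60/6 = 10; σ²_C = ((23−5)/6)² = 9.000
te_D = (1 + 4·4 + 19)/6 = 36/6 = 6; σ²_D = ((19−1)/6)² = 9.000

Forward pass:
ES_A = 0; EF_A = 5
ES_B = 5; EF_B = 5+5 = 10
ES_C = 5; EF_C = 5+10 = 15
ES_D = max(EF_B=10, EF_C=15) = 15; EF_D = 15+6 = 21
Expected project duration μ = 21 days. Critical path: A → C → D.

Variance along critical path = 1.778 + 9.000 + 9.000 = 19.778; σ = √19.778 = 4.447 days.
Z = (28 − 21) / 4.447 = 1.574
P(T ≤ 28) = Φ(1.574) ≈ 0.942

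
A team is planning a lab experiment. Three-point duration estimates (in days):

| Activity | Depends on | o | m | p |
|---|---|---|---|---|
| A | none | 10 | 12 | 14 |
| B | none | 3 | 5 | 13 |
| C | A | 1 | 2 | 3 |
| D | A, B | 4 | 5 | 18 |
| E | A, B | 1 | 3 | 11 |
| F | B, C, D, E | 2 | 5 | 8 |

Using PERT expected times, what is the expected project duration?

te_A = (10 + 4·12 + 14)/6 = 72/6 = 12
te_B = (3 + 4·5 + 13)/6 = 36/6 = 6
te_C = (1 + 4·2 + 3)/6 = 12/6 = 2
te_D = (4 + 4·5 + 18)/6 = 42/6 = 7
te_E = (1 + 4·3 + 11)/6 = 24/6 = 4
te_F = (2 + 4·5 + 8)/6 = 30/6 = 5

Forward pass:
ES_A = 0; EF_A = 12
ES_B = 0; EF_B = 6
ES_C = 12; EF_C = 12+2 = 14
ES_D = max(EF_A=12, EF_B=6) = 12; EF_D = 12+7 = 19
ES_E = max(EF_A=12, EF_B=6) = 12; EF_E = 12+4 = 16
ES_F = max(EF_B=6, EF_C=14, EF_D=19, EF_E=16) = 19; EF_F = 19+5 = 24
Expected project duration μ = 24 days. Critical path: A → D → F.

24 days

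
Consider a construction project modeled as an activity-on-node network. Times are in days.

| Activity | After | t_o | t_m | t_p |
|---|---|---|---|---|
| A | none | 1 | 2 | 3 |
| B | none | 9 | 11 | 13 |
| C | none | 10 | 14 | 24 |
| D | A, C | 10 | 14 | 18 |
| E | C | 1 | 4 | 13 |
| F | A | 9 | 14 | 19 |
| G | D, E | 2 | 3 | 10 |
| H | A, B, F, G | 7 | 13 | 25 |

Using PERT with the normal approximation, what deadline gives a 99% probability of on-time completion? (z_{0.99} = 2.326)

te_A = (1 + 4·2 + 3)/6 = 12/6 = 2; σ²_A = ((3−1)/6)² = 0.111
te_B = (9 + 4·11 + 13)/6 = 66/6 = 11; σ²_B = ((13−9)/6)² = 0.444
te_C = (10 + 4·14 + 24)/6 = 90/6 = 15; σ²_C = ((24−10)/6)² = 5.444
te_D = (10 + 4·14 + 18)/6 = 84/6 = 14; σ²_D = ((18−10)/6)² = 1.778
te_E = (1 + 4·4 + 13)/6 = 30/6 = 5; σ²_E = ((13−1)/6)² = 4.000
te_F = (9 + 4·14 + 19)/6 = 84/6 = 14; σ²_F = ((19−9)/6)² = 2.778
te_G = (2 + 4·3 + 10)/6 = 24/6 = 4; σ²_G = ((10−2)/6)² = 1.778
te_H = (7 + 4·13 + 25)/6 = 84/6 = 14; σ²_H = ((25−7)/6)² = 9.000

Forward pass:
ES_A = 0; EF_A = 2
ES_B = 0; EF_B = 11
ES_C = 0; EF_C = 15
ES_D = max(EF_A=2, EF_C=15) = 15; EF_D = 15+14 = 29
ES_E = 15; EF_E = 15+5 = 20
ES_F = 2; EF_F = 2+14 = 16
ES_G = max(EF_D=29, EF_E=20) = 29; EF_G = 29+4 = 33
ES_H = max(EF_A=2, EF_B=11, EF_F=16, EF_G=33) = 33; EF_H = 33+14 = 47
Expected project duration μ = 47 days. Critical path: C → D → G → H.

Variance along critical path = 5.444 + 1.778 + 1.778 + 9.000 = 18.000; σ = 4.243 days.
D = μ + z·σ = 47 + 2.326·4.243 = 56.9 days

56.9 days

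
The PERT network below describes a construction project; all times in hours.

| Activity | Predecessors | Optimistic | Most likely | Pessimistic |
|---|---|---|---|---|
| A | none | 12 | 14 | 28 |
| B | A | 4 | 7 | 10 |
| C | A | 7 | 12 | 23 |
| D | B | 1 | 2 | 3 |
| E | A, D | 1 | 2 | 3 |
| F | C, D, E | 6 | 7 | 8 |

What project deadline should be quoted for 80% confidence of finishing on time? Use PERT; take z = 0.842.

39.2 hours

te_A = (12 + 4·14 + 28)/6 = 96/6 = 16; σ²_A = ((28−12)/6)² = 7.111
te_B = (4 + 4·7 + 10)/6 = 42/6 = 7; σ²_B = ((10−4)/6)² = 1.000
te_C = (7 + 4·12 + 23)/6 = 78/6 = 13; σ²_C = ((23−7)/6)² = 7.111
te_D = (1 + 4·2 + 3)/6 = 12/6 = 2; σ²_D = ((3−1)/6)² = 0.111
te_E = (1 + 4·2 + 3)/6 = 12/6 = 2; σ²_E = ((3−1)/6)² = 0.111
te_F = (6 + 4·7 + 8)/6 = 42/6 = 7; σ²_F = ((8−6)/6)² = 0.111

Forward pass:
ES_A = 0; EF_A = 16
ES_B = 16; EF_B = 16+7 = 23
ES_C = 16; EF_C = 16+13 = 29
ES_D = 23; EF_D = 23+2 = 25
ES_E = max(EF_A=16, EF_D=25) = 25; EF_E = 25+2 = 27
ES_F = max(EF_C=29, EF_D=25, EF_E=27) = 29; EF_F = 29+7 = 36
Expected project duration μ = 36 hours. Critical path: A → C → F.

Variance along critical path = 7.111 + 7.111 + 0.111 = 14.333; σ = 3.786 hours.
D = μ + z·σ = 36 + 0.842·3.786 = 39.2 hours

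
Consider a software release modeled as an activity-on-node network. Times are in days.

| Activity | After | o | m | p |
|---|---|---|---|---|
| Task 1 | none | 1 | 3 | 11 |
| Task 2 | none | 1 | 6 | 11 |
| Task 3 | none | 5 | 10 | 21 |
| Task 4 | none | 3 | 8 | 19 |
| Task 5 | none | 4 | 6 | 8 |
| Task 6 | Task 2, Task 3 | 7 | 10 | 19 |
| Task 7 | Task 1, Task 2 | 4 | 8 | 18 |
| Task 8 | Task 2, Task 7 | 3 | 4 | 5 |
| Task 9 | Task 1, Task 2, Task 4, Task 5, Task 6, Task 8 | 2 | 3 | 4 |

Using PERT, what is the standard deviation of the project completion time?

3.35 days

te_Task 1 = (1 + 4·3 + 11)/6 = 24/6 = 4; σ²_Task 1 = ((11−1)/6)² = 2.778
te_Task 2 = (1 + 4·6 + 11)/6 = 36/6 = 6; σ²_Task 2 = ((11−1)/6)² = 2.778
te_Task 3 = (5 + 4·10 + 21)/6 = 66/6 = 11; σ²_Task 3 = ((21−5)/6)² = 7.111
te_Task 4 = (3 + 4·8 + 19)/6 = 54/6 = 9; σ²_Task 4 = ((19−3)/6)² = 7.111
te_Task 5 = (4 + 4·6 + 8)/6 = 36/6 = 6; σ²_Task 5 = ((8−4)/6)² = 0.444
te_Task 6 = (7 + 4·10 + 19)/6 = 66/6 = 11; σ²_Task 6 = ((19−7)/6)² = 4.000
te_Task 7 = (4 + 4·8 + 18)/6 = 54/6 = 9; σ²_Task 7 = ((18−4)/6)² = 5.444
te_Task 8 = (3 + 4·4 + 5)/6 = 24/6 = 4; σ²_Task 8 = ((5−3)/6)² = 0.111
te_Task 9 = (2 + 4·3 + 4)/6 = 18/6 = 3; σ²_Task 9 = ((4−2)/6)² = 0.111

Forward pass:
ES_Task 1 = 0; EF_Task 1 = 4
ES_Task 2 = 0; EF_Task 2 = 6
ES_Task 3 = 0; EF_Task 3 = 11
ES_Task 4 = 0; EF_Task 4 = 9
ES_Task 5 = 0; EF_Task 5 = 6
ES_Task 6 = max(EF_Task 2=6, EF_Task 3=11) = 11; EF_Task 6 = 11+11 = 22
ES_Task 7 = max(EF_Task 1=4, EF_Task 2=6) = 6; EF_Task 7 = 6+9 = 15
ES_Task 8 = max(EF_Task 2=6, EF_Task 7=15) = 15; EF_Task 8 = 15+4 = 19
ES_Task 9 = max(EF_Task 1=4, EF_Task 2=6, EF_Task 4=9, EF_Task 5=6, EF_Task 6=22, EF_Task 8=19) = 22; EF_Task 9 = 22+3 = 25
Expected project duration μ = 25 days. Critical path: Task 3 → Task 6 → Task 9.

Variance along critical path = 7.111 + 4.000 + 0.111 = 11.222
σ = √11.222 = 3.350 days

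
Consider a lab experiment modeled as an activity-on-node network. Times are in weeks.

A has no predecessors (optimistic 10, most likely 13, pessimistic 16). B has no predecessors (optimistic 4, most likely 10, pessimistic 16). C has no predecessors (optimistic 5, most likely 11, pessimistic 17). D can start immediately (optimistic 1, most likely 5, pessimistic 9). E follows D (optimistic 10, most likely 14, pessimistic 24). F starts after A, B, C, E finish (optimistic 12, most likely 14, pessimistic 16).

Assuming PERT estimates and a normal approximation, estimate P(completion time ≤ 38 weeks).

0.926

te_A = (10 + 4·13 + 16)/6 = 78/6 = 13; σ²_A = ((16−10)/6)² = 1.000
te_B = (4 + 4·10 + 16)/6 = 60/6 = 10; σ²_B = ((16−4)/6)² = 4.000
te_C = (5 + 4·11 + 17)/6 = 66/6 = 11; σ²_C = ((17−5)/6)² = 4.000
te_D = (1 + 4·5 + 9)/6 = 30/6 = 5; σ²_D = ((9−1)/6)² = 1.778
te_E = (10 + 4·14 + 24)/6 = 90/6 = 15; σ²_E = ((24−10)/6)² = 5.444
te_F = (12 + 4·14 + 16)/6 = 84/6 = 14; σ²_F = ((16−12)/6)² = 0.444

Forward pass:
ES_A = 0; EF_A = 13
ES_B = 0; EF_B = 10
ES_C = 0; EF_C = 11
ES_D = 0; EF_D = 5
ES_E = 5; EF_E = 5+15 = 20
ES_F = max(EF_A=13, EF_B=10, EF_C=11, EF_E=20) = 20; EF_F = 20+14 = 34
Expected project duration μ = 34 weeks. Critical path: D → E → F.

Variance along critical path = 1.778 + 5.444 + 0.444 = 7.667; σ = √7.667 = 2.769 weeks.
Z = (38 − 34) / 2.769 = 1.445
P(T ≤ 38) = Φ(1.445) ≈ 0.926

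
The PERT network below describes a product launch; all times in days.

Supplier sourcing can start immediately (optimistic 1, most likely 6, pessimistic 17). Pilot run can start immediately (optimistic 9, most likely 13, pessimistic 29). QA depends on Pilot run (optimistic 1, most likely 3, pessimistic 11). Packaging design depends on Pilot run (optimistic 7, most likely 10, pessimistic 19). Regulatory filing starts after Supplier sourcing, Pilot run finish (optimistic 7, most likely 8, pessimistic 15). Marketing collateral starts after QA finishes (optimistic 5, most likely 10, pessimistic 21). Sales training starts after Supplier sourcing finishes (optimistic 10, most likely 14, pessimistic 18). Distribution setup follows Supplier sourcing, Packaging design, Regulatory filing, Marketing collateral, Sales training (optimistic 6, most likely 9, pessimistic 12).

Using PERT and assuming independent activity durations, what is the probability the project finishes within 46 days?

te_Supplier sourcing = (1 + 4·6 + 17)/6 = 42/6 = 7; σ²_Supplier sourcing = ((17−1)/6)² = 7.111
te_Pilot run = (9 + 4·13 + 29)/6 = 90/6 = 15; σ²_Pilot run = ((29−9)/6)² = 11.111
te_QA = (1 + 4·3 + 11)/6 = 24/6 = 4; σ²_QA = ((11−1)/6)² = 2.778
te_Packaging design = (7 + 4·10 + 19)/6 = 66/6 = 11; σ²_Packaging design = ((19−7)/6)² = 4.000
te_Regulatory filing = (7 + 4·8 + 15)/6 = 54/6 = 9; σ²_Regulatory filing = ((15−7)/6)² = 1.778
te_Marketing collateral = (5 + 4·10 + 21)/6 = 66/6 = 11; σ²_Marketing collateral = ((21−5)/6)² = 7.111
te_Sales training = (10 + 4·14 + 18)/6 = 84/6 = 14; σ²_Sales training = ((18−10)/6)² = 1.778
te_Distribution setup = (6 + 4·9 + 12)/6 = 54/6 = 9; σ²_Distribution setup = ((12−6)/6)² = 1.000

Forward pass:
ES_Supplier sourcing = 0; EF_Supplier sourcing = 7
ES_Pilot run = 0; EF_Pilot run = 15
ES_QA = 15; EF_QA = 15+4 = 19
ES_Packaging design = 15; EF_Packaging design = 15+11 = 26
ES_Regulatory filing = max(EF_Supplier sourcing=7, EF_Pilot run=15) = 15; EF_Regulatory filing = 15+9 = 24
ES_Marketing collateral = 19; EF_Marketing collateral = 19+11 = 30
ES_Sales training = 7; EF_Sales training = 7+14 = 21
ES_Distribution setup = max(EF_Supplier sourcing=7, EF_Packaging design=26, EF_Regulatory filing=24, EF_Marketing collateral=30, EF_Sales training=21) = 30; EF_Distribution setup = 30+9 = 39
Expected project duration μ = 39 days. Critical path: Pilot run → QA → Marketing collateral → Distribution setup.

Variance along critical path = 11.111 + 2.778 + 7.111 + 1.000 = 22.000; σ = √22.000 = 4.690 days.
Z = (46 − 39) / 4.690 = 1.492
P(T ≤ 46) = Φ(1.492) ≈ 0.932

0.932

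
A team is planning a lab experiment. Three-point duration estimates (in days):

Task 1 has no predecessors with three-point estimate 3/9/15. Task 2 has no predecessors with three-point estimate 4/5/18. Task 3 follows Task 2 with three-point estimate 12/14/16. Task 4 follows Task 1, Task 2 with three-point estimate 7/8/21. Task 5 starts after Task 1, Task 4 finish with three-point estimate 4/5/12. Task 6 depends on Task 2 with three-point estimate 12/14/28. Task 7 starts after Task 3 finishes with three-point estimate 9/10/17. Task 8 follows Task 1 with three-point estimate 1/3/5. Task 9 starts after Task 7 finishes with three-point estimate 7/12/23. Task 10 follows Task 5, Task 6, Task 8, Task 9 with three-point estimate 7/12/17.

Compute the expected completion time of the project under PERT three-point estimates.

te_Task 1 = (3 + 4·9 + 15)/6 = 54/6 = 9
te_Task 2 = (4 + 4·5 + 18)/6 = 42/6 = 7
te_Task 3 = (12 + 4·14 + 16)/6 = 84/6 = 14
te_Task 4 = (7 + 4·8 + 21)/6 = 60/6 = 10
te_Task 5 = (4 + 4·5 + 12)/6 = 36/6 = 6
te_Task 6 = (12 + 4·14 + 28)/6 = 96/6 = 16
te_Task 7 = (9 + 4·10 + 17)/6 = 66/6 = 11
te_Task 8 = (1 + 4·3 + 5)/6 = 18/6 = 3
te_Task 9 = (7 + 4·12 + 23)/6 = 78/6 = 13
te_Task 10 = (7 + 4·12 + 17)/6 = 72/6 = 12

Forward pass:
ES_Task 1 = 0; EF_Task 1 = 9
ES_Task 2 = 0; EF_Task 2 = 7
ES_Task 3 = 7; EF_Task 3 = 7+14 = 21
ES_Task 4 = max(EF_Task 1=9, EF_Task 2=7) = 9; EF_Task 4 = 9+10 = 19
ES_Task 5 = max(EF_Task 1=9, EF_Task 4=19) = 19; EF_Task 5 = 19+6 = 25
ES_Task 6 = 7; EF_Task 6 = 7+16 = 23
ES_Task 7 = 21; EF_Task 7 = 21+11 = 32
ES_Task 8 = 9; EF_Task 8 = 9+3 = 12
ES_Task 9 = 32; EF_Task 9 = 32+13 = 45
ES_Task 10 = max(EF_Task 5=25, EF_Task 6=23, EF_Task 8=12, EF_Task 9=45) = 45; EF_Task 10 = 45+12 = 57
Expected project duration μ = 57 days. Critical path: Task 2 → Task 3 → Task 7 → Task 9 → Task 10.

57 days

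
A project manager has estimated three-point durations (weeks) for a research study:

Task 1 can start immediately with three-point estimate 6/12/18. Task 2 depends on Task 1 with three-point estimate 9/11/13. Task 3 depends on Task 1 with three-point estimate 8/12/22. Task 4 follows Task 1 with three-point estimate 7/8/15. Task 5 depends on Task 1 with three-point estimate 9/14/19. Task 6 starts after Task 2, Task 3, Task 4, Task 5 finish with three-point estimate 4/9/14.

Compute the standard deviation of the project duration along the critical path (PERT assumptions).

te_Task 1 = (6 + 4·12 + 18)/6 = 72/6 = 12; σ²_Task 1 = ((18−6)/6)² = 4.000
te_Task 2 = (9 + 4·11 + 13)/6 = 66/6 = 11; σ²_Task 2 = ((13−9)/6)² = 0.444
te_Task 3 = (8 + 4·12 + 22)/6 = 78/6 = 13; σ²_Task 3 = ((22−8)/6)² = 5.444
te_Task 4 = (7 + 4·8 + 15)/6 = 54/6 = 9; σ²_Task 4 = ((15−7)/6)² = 1.778
te_Task 5 = (9 + 4·14 + 19)/6 = 84/6 = 14; σ²_Task 5 = ((19−9)/6)² = 2.778
te_Task 6 = (4 + 4·9 + 14)/6 = 54/6 = 9; σ²_Task 6 = ((14−4)/6)² = 2.778

Forward pass:
ES_Task 1 = 0; EF_Task 1 = 12
ES_Task 2 = 12; EF_Task 2 = 12+11 = 23
ES_Task 3 = 12; EF_Task 3 = 12+13 = 25
ES_Task 4 = 12; EF_Task 4 = 12+9 = 21
ES_Task 5 = 12; EF_Task 5 = 12+14 = 26
ES_Task 6 = max(EF_Task 2=23, EF_Task 3=25, EF_Task 4=21, EF_Task 5=26) = 26; EF_Task 6 = 26+9 = 35
Expected project duration μ = 35 weeks. Critical path: Task 1 → Task 5 → Task 6.

Variance along critical path = 4.000 + 2.778 + 2.778 = 9.556
σ = √9.556 = 3.091 weeks

3.09 weeks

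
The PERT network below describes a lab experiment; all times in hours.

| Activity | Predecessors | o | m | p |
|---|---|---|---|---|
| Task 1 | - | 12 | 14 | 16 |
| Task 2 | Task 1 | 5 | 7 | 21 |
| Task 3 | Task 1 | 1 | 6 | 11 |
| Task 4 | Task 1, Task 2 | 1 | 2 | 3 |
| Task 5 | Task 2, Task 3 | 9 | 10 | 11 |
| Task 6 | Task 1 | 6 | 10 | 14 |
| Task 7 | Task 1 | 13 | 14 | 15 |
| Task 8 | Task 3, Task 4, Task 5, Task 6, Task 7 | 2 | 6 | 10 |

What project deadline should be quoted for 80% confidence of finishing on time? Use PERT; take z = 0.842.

te_Task 1 = (12 + 4·14 + 16)/6 = 84/6 = 14; σ²_Task 1 = ((16−12)/6)² = 0.444
te_Task 2 = (5 + 4·7 + 21)/6 = 54/6 = 9; σ²_Task 2 = ((21−5)/6)² = 7.111
te_Task 3 = (1 + 4·6 + 11)/6 = 36/6 = 6; σ²_Task 3 = ((11−1)/6)² = 2.778
te_Task 4 = (1 + 4·2 + 3)/6 = 12/6 = 2; σ²_Task 4 = ((3−1)/6)² = 0.111
te_Task 5 = (9 + 4·10 + 11)/6 = 60/6 = 10; σ²_Task 5 = ((11−9)/6)² = 0.111
te_Task 6 = (6 + 4·10 + 14)/6 = 60/6 = 10; σ²_Task 6 = ((14−6)/6)² = 1.778
te_Task 7 = (13 + 4·14 + 15)/6 = 84/6 = 14; σ²_Task 7 = ((15−13)/6)² = 0.111
te_Task 8 = (2 + 4·6 + 10)/6 = 36/6 = 6; σ²_Task 8 = ((10−2)/6)² = 1.778

Forward pass:
ES_Task 1 = 0; EF_Task 1 = 14
ES_Task 2 = 14; EF_Task 2 = 14+9 = 23
ES_Task 3 = 14; EF_Task 3 = 14+6 = 20
ES_Task 4 = max(EF_Task 1=14, EF_Task 2=23) = 23; EF_Task 4 = 23+2 = 25
ES_Task 5 = max(EF_Task 2=23, EF_Task 3=20) = 23; EF_Task 5 = 23+10 = 33
ES_Task 6 = 14; EF_Task 6 = 14+10 = 24
ES_Task 7 = 14; EF_Task 7 = 14+14 = 28
ES_Task 8 = max(EF_Task 3=20, EF_Task 4=25, EF_Task 5=33, EF_Task 6=24, EF_Task 7=28) = 33; EF_Task 8 = 33+6 = 39
Expected project duration μ = 39 hours. Critical path: Task 1 → Task 2 → Task 5 → Task 8.

Variance along critical path = 0.444 + 7.111 + 0.111 + 1.778 = 9.444; σ = 3.073 hours.
D = μ + z·σ = 39 + 0.842·3.073 = 41.6 hours

41.6 hours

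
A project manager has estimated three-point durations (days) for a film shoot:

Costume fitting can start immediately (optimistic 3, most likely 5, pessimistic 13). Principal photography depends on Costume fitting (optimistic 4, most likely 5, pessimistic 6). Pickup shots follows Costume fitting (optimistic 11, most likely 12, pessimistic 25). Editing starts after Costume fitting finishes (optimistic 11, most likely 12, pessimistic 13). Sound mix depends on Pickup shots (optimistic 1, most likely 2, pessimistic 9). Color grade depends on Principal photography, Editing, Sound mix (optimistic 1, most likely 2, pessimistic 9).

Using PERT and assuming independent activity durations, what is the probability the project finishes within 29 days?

te_Costume fitting = (3 + 4·5 + 13)/6 = 36/6 = 6; σ²_Costume fitting = ((13−3)/6)² = 2.778
te_Principal photography = (4 + 4·5 + 6)/6 = 30/6 = 5; σ²_Principal photography = ((6−4)/6)² = 0.111
te_Pickup shots = (11 + 4·12 + 25)/6 = 84/6 = 14; σ²_Pickup shots = ((25−11)/6)² = 5.444
te_Editing = (11 + 4·12 + 13)/6 = 72/6 = 12; σ²_Editing = ((13−11)/6)² = 0.111
te_Sound mix = (1 + 4·2 + 9)/6 = 18/6 = 3; σ²_Sound mix = ((9−1)/6)² = 1.778
te_Color grade = (1 + 4·2 + 9)/6 = 18/6 = 3; σ²_Color grade = ((9−1)/6)² = 1.778

Forward pass:
ES_Costume fitting = 0; EF_Costume fitting = 6
ES_Principal photography = 6; EF_Principal photography = 6+5 = 11
ES_Pickup shots = 6; EF_Pickup shots = 6+14 = 20
ES_Editing = 6; EF_Editing = 6+12 = 18
ES_Sound mix = 20; EF_Sound mix = 20+3 = 23
ES_Color grade = max(EF_Principal photography=11, EF_Editing=18, EF_Sound mix=23) = 23; EF_Color grade = 23+3 = 26
Expected project duration μ = 26 days. Critical path: Costume fitting → Pickup shots → Sound mix → Color grade.

Variance along critical path = 2.778 + 5.444 + 1.778 + 1.778 = 11.778; σ = √11.778 = 3.432 days.
Z = (29 − 26) / 3.432 = 0.874
P(T ≤ 29) = Φ(0.874) ≈ 0.809

0.809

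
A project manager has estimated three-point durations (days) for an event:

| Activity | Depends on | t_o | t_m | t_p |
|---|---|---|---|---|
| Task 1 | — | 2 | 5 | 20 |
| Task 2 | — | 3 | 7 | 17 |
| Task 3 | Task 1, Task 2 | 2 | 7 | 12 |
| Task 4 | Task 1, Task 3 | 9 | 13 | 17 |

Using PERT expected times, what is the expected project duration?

te_Task 1 = (2 + 4·5 + 20)/6 = 42/6 = 7
te_Task 2 = (3 + 4·7 + 17)/6 = 48/6 = 8
te_Task 3 = (2 + 4·7 + 12)/6 = 42/6 = 7
te_Task 4 = (9 + 4·13 + 17)/6 = 78/6 = 13

Forward pass:
ES_Task 1 = 0; EF_Task 1 = 7
ES_Task 2 = 0; EF_Task 2 = 8
ES_Task 3 = max(EF_Task 1=7, EF_Task 2=8) = 8; EF_Task 3 = 8+7 = 15
ES_Task 4 = max(EF_Task 1=7, EF_Task 3=15) = 15; EF_Task 4 = 15+13 = 28
Expected project duration μ = 28 days. Critical path: Task 2 → Task 3 → Task 4.

28 days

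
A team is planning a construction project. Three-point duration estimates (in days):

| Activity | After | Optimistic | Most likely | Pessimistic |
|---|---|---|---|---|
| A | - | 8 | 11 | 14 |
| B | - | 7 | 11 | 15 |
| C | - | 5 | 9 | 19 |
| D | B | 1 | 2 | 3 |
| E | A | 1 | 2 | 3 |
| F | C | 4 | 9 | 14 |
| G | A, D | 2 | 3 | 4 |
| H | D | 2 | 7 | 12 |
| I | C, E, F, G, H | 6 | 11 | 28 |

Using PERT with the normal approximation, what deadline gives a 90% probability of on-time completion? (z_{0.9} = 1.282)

te_A = (8 + 4·11 + 14)/6 = 66/6 = 11; σ²_A = ((14−8)/6)² = 1.000
te_B = (7 + 4·11 + 15)/6 = 66/6 = 11; σ²_B = ((15−7)/6)² = 1.778
te_C = (5 + 4·9 + 19)/6 = 60/6 = 10; σ²_C = ((19−5)/6)² = 5.444
te_D = (1 + 4·2 + 3)/6 = 12/6 = 2; σ²_D = ((3−1)/6)² = 0.111
te_E = (1 + 4·2 + 3)/6 = 12/6 = 2; σ²_E = ((3−1)/6)² = 0.111
te_F = (4 + 4·9 + 14)/6 = 54/6 = 9; σ²_F = ((14−4)/6)² = 2.778
te_G = (2 + 4·3 + 4)/6 = 18/6 = 3; σ²_G = ((4−2)/6)² = 0.111
te_H = (2 + 4·7 + 12)/6 = 42/6 = 7; σ²_H = ((12−2)/6)² = 2.778
te_I = (6 + 4·11 + 28)/6 = 78/6 = 13; σ²_I = ((28−6)/6)² = 13.444

Forward pass:
ES_A = 0; EF_A = 11
ES_B = 0; EF_B = 11
ES_C = 0; EF_C = 10
ES_D = 11; EF_D = 11+2 = 13
ES_E = 11; EF_E = 11+2 = 13
ES_F = 10; EF_F = 10+9 = 19
ES_G = max(EF_A=11, EF_D=13) = 13; EF_G = 13+3 = 16
ES_H = 13; EF_H = 13+7 = 20
ES_I = max(EF_C=10, EF_E=13, EF_F=19, EF_G=16, EF_H=20) = 20; EF_I = 20+13 = 33
Expected project duration μ = 33 days. Critical path: B → D → H → I.

Variance along critical path = 1.778 + 0.111 + 2.778 + 13.444 = 18.111; σ = 4.256 days.
D = μ + z·σ = 33 + 1.282·4.256 = 38.5 days

38.5 days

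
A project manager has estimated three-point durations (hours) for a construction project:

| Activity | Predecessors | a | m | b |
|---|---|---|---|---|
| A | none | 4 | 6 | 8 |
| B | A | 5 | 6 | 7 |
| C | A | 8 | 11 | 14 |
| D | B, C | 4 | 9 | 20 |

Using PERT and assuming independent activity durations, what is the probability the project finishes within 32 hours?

0.956

te_A = (4 + 4·6 + 8)/6 = 36/6 = 6; σ²_A = ((8−4)/6)² = 0.444
te_B = (5 + 4·6 + 7)/6 = 36/6 = 6; σ²_B = ((7−5)/6)² = 0.111
te_C = (8 + 4·11 + 14)/6 = 66/6 = 11; σ²_C = ((14−8)/6)² = 1.000
te_D = (4 + 4·9 + 20)/6 = 60/6 = 10; σ²_D = ((20−4)/6)² = 7.111

Forward pass:
ES_A = 0; EF_A = 6
ES_B = 6; EF_B = 6+6 = 12
ES_C = 6; EF_C = 6+11 = 17
ES_D = max(EF_B=12, EF_C=17) = 17; EF_D = 17+10 = 27
Expected project duration μ = 27 hours. Critical path: A → C → D.

Variance along critical path = 0.444 + 1.000 + 7.111 = 8.556; σ = √8.556 = 2.925 hours.
Z = (32 − 27) / 2.925 = 1.709
P(T ≤ 32) = Φ(1.709) ≈ 0.956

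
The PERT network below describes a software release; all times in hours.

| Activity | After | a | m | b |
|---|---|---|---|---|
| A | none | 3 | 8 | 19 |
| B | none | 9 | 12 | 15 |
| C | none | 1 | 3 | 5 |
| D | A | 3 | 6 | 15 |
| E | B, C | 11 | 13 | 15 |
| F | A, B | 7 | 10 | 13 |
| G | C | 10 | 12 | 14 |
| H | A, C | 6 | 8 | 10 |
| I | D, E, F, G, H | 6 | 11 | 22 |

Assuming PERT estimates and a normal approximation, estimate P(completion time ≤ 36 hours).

te_A = (3 + 4·8 + 19)/6 = 54/6 = 9; σ²_A = ((19−3)/6)² = 7.111
te_B = (9 + 4·12 + 15)/6 = 72/6 = 12; σ²_B = ((15−9)/6)² = 1.000
te_C = (1 + 4·3 + 5)/6 = 18/6 = 3; σ²_C = ((5−1)/6)² = 0.444
te_D = (3 + 4·6 + 15)/6 = 42/6 = 7; σ²_D = ((15−3)/6)² = 4.000
te_E = (11 + 4·13 + 15)/6 = 78/6 = 13; σ²_E = ((15−11)/6)² = 0.444
te_F = (7 + 4·10 + 13)/6 = 60/6 = 10; σ²_F = ((13−7)/6)² = 1.000
te_G = (10 + 4·12 + 14)/6 = 72/6 = 12; σ²_G = ((14−10)/6)² = 0.444
te_H = (6 + 4·8 + 10)/6 = 48/6 = 8; σ²_H = ((10−6)/6)² = 0.444
te_I = (6 + 4·11 + 22)/6 = 72/6 = 12; σ²_I = ((22−6)/6)² = 7.111

Forward pass:
ES_A = 0; EF_A = 9
ES_B = 0; EF_B = 12
ES_C = 0; EF_C = 3
ES_D = 9; EF_D = 9+7 = 16
ES_E = max(EF_B=12, EF_C=3) = 12; EF_E = 12+13 = 25
ES_F = max(EF_A=9, EF_B=12) = 12; EF_F = 12+10 = 22
ES_G = 3; EF_G = 3+12 = 15
ES_H = max(EF_A=9, EF_C=3) = 9; EF_H = 9+8 = 17
ES_I = max(EF_D=16, EF_E=25, EF_F=22, EF_G=15, EF_H=17) = 25; EF_I = 25+12 = 37
Expected project duration μ = 37 hours. Critical path: B → E → I.

Variance along critical path = 1.000 + 0.444 + 7.111 = 8.556; σ = √8.556 = 2.925 hours.
Z = (36 − 37) / 2.925 = -0.342
P(T ≤ 36) = Φ(-0.342) ≈ 0.366

0.366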